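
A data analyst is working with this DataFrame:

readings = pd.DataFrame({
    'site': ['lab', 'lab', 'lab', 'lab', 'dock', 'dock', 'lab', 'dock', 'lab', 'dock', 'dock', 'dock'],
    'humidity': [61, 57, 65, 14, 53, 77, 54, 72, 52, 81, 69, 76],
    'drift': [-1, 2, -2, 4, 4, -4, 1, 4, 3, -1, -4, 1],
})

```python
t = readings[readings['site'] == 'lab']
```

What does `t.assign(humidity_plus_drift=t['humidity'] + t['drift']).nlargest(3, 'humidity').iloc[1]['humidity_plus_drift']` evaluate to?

filter rows where site == 'lab':
  site  humidity  drift
0  lab        61     -1
1  lab        57      2
2  lab        65     -2
3  lab        14      4
6  lab        54      1
8  lab        52      3
add column humidity_plus_drift = t['humidity'] + t['drift']:
  site  humidity  drift  humidity_plus_drift
0  lab        61     -1                   60
1  lab        57      2                   59
2  lab        65     -2                   63
3  lab        14      4                   18
6  lab        54      1                   55
8  lab        52      3                   55
take 3 rows with largest humidity:
  site  humidity  drift  humidity_plus_drift
2  lab        65     -2                   63
0  lab        61     -1                   60
1  lab        57      2                   59
Then the value at position 1, column 'humidity_plus_drift': 60

60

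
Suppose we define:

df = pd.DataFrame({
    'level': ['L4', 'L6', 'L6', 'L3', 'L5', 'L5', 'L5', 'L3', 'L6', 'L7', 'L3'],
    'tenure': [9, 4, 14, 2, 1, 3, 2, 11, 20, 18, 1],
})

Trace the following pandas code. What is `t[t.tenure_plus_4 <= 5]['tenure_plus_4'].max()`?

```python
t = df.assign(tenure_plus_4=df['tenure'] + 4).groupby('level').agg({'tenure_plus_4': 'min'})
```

add column tenure_plus_4 = df['tenure'] + 4:
   level  tenure  tenure_plus_4
0     L4       9             13
1     L6       4              8
2     L6      14             18
3     L3       2              6
4     L5       1              5
5     L5       3              7
6     L5       2              6
7     L3      11             15
8     L6      20             24
9     L7      18             22
10    L3       1              5
group by level, min of tenure_plus_4:
       tenure_plus_4
level               
L3                 5
L4                13
L5                 5
L6                 8
L7                22
filter rows where tenure_plus_4 <= 5:
       tenure_plus_4
level               
L3                 5
L5                 5
Then the max of column 'tenure_plus_4': 5

5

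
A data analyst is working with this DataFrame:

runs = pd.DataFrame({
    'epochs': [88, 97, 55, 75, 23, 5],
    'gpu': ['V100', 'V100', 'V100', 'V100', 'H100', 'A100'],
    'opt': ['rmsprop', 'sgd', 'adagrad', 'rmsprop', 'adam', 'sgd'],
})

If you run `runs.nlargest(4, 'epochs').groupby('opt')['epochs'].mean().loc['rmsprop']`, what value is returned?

take 4 rows with largest epochs:
   epochs   gpu      opt
1      97  V100      sgd
0      88  V100  rmsprop
3      75  V100  rmsprop
2      55  V100  adagrad
group by opt, mean of epochs:
opt
adagrad    55.0
rmsprop    81.5
sgd        97.0
Name: epochs, dtype: float64
Then the value at index 'rmsprop': 81.5

81.5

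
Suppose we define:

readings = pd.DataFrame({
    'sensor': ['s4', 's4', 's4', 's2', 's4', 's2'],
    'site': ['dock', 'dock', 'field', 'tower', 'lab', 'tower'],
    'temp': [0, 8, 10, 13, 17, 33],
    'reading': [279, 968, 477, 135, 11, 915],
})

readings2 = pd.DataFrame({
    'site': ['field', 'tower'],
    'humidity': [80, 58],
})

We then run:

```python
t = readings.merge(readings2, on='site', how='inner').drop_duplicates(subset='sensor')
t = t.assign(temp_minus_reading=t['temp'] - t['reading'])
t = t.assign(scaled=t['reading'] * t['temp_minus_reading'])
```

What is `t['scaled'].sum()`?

merge on 'site' (how='inner') → 3 rows:
  sensor   site  temp  reading  humidity
0     s4  field    10      477        80
1     s2  tower    13      135        58
2     s2  tower    33      915        58
drop duplicate sensor (keep=first):
  sensor   site  temp  reading  humidity
0     s4  field    10      477        80
1     s2  tower    13      135        58
add column temp_minus_reading = t['temp'] - t['reading']:
  sensor   site  temp  reading  humidity  temp_minus_reading
0     s4  field    10      477        80                -467
1     s2  tower    13      135        58                -122
add column scaled = t['reading'] * t['temp_minus_reading']:
  sensor   site  temp  reading  humidity  temp_minus_reading  scaled
0     s4  field    10      477        80                -467 -222759
1     s2  tower    13      135        58                -122  -16470
Finally, sum of column 'scaled' = -239229.

-239229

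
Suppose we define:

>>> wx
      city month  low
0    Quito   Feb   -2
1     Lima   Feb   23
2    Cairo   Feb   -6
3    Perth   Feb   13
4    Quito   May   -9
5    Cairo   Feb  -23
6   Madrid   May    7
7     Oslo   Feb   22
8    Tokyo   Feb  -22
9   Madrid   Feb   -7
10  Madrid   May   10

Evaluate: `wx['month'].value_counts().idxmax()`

value_counts of month:
month
Feb    8
May    3
Name: count, dtype: int64
The label with the largest value is Feb.

Feb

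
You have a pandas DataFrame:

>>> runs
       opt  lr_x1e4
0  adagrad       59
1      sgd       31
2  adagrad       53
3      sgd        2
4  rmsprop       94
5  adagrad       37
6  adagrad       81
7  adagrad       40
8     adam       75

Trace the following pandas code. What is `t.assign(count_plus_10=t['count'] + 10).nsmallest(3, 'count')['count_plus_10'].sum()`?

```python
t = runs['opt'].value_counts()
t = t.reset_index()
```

34

value_counts of opt:
opt
adagrad    5
sgd        2
rmsprop    1
adam       1
Name: count, dtype: int64
reset_index():
       opt  count
0  adagrad      5
1      sgd      2
2  rmsprop      1
3     adam      1
add column count_plus_10 = t['count'] + 10:
       opt  count  count_plus_10
0  adagrad      5             15
1      sgd      2             12
2  rmsprop      1             11
3     adam      1             11
take 3 rows with smallest count:
       opt  count  count_plus_10
2  rmsprop      1             11
3     adam      1             11
1      sgd      2             12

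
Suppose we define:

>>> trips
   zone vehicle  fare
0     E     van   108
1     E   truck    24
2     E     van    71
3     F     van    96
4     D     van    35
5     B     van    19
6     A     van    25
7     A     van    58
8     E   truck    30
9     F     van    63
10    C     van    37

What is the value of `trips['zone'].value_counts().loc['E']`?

4

value_counts of zone:
zone
E    4
F    2
A    2
D    1
B    1
C    1
Name: count, dtype: int64
Then the value at index 'E': 4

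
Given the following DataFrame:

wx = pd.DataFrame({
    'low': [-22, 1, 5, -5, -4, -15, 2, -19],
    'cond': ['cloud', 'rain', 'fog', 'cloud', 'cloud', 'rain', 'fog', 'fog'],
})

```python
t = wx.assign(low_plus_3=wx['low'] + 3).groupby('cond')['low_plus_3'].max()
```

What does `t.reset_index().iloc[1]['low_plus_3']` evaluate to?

8

add column low_plus_3 = wx['low'] + 3:
   low   cond  low_plus_3
0  -22  cloud         -19
1    1   rain           4
2    5    fog           8
3   -5  cloud          -2
4   -4  cloud          -1
5  -15   rain         -12
6    2    fog           5
7  -19    fog         -16
group by cond, max of low_plus_3:
cond
cloud   -1
fog      8
rain     4
Name: low_plus_3, dtype: int64
reset_index():
    cond  low_plus_3
0  cloud          -1
1    fog           8
2   rain           4
Taking the value at position 1, column 'low_plus_3' gives 8.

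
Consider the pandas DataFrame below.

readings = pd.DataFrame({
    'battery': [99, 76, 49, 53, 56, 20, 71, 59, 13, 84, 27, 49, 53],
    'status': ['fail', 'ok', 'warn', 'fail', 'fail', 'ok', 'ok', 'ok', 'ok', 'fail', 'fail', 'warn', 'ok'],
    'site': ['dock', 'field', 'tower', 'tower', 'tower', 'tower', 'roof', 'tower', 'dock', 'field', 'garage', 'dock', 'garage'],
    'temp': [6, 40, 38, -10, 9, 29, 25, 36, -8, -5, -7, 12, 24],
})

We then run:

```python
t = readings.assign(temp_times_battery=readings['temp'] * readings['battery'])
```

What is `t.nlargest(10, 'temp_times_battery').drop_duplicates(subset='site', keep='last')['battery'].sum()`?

add column temp_times_battery = readings['temp'] * readings['battery']:
    battery status    site  temp  temp_times_battery
0        99   fail    dock     6                 594
1        76     ok   field    40                3040
2        49   warn   tower    38                1862
3        53   fail   tower   -10                -530
4        56   fail   tower     9                 504
5        20     ok   tower    29                 580
6        71     ok    roof    25                1775
7        59     ok   tower    36                2124
8        13     ok    dock    -8                -104
9        84   fail   field    -5                -420
10       27   fail  garage    -7                -189
11       49   warn    dock    12                 588
12       53     ok  garage    24                1272
take 10 rows with largest temp_times_battery:
    battery status    site  temp  temp_times_battery
1        76     ok   field    40                3040
7        59     ok   tower    36                2124
2        49   warn   tower    38                1862
6        71     ok    roof    25                1775
12       53     ok  garage    24                1272
0        99   fail    dock     6                 594
11       49   warn    dock    12                 588
5        20     ok   tower    29                 580
4        56   fail   tower     9                 504
8        13     ok    dock    -8                -104
drop duplicate site (keep=last):
    battery status    site  temp  temp_times_battery
1        76     ok   field    40                3040
6        71     ok    roof    25                1775
12       53     ok  garage    24                1272
4        56   fail   tower     9                 504
8        13     ok    dock    -8                -104

269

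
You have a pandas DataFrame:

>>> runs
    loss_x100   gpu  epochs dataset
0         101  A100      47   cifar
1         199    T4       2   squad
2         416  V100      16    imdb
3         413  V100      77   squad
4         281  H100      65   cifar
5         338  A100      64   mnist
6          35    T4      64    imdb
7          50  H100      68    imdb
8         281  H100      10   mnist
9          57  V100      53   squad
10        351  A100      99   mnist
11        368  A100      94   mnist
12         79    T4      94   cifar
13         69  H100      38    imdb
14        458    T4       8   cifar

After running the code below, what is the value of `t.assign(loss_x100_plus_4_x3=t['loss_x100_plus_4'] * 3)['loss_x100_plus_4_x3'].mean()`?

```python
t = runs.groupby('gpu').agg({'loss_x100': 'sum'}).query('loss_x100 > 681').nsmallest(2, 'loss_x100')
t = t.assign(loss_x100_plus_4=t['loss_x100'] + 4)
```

group by gpu, sum of loss_x100:
      loss_x100
gpu            
A100       1158
H100        681
T4          771
V100        886
filter rows where loss_x100 > 681:
      loss_x100
gpu            
A100       1158
T4          771
V100        886
take 2 rows with smallest loss_x100:
      loss_x100
gpu            
T4          771
V100        886
add column loss_x100_plus_4 = t['loss_x100'] + 4:
      loss_x100  loss_x100_plus_4
gpu                              
T4          771               775
V100        886               890
add column loss_x100_plus_4_x3 = t['loss_x100_plus_4'] * 3:
      loss_x100  loss_x100_plus_4  loss_x100_plus_4_x3
gpu                                                   
T4          771               775                 2325
V100        886               890                 2670
Then the mean of column 'loss_x100_plus_4_x3': 2497.5

2497.5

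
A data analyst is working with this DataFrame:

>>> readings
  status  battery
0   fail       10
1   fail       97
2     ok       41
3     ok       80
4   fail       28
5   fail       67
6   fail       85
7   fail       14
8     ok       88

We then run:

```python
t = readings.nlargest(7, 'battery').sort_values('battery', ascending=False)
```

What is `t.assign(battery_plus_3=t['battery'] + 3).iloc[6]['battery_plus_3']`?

31

take 7 rows with largest battery:
  status  battery
1   fail       97
8     ok       88
6   fail       85
3     ok       80
5   fail       67
2     ok       41
4   fail       28
sort by battery descending:
  status  battery
1   fail       97
8     ok       88
6   fail       85
3     ok       80
5   fail       67
2     ok       41
4   fail       28
add column battery_plus_3 = t['battery'] + 3:
  status  battery  battery_plus_3
1   fail       97             100
8     ok       88              91
6   fail       85              88
3     ok       80              83
5   fail       67              70
2     ok       41              44
4   fail       28              31
The value at position 6, column 'battery_plus_3' is 31.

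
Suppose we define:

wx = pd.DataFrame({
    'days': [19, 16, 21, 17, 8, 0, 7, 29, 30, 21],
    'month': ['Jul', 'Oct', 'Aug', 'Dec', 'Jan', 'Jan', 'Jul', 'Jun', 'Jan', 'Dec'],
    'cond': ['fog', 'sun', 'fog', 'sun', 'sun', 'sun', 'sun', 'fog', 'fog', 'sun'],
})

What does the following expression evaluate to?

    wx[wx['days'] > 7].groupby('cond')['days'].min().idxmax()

fog

filter rows where days > 7:
   days month cond
0    19   Jul  fog
1    16   Oct  sun
2    21   Aug  fog
3    17   Dec  sun
4     8   Jan  sun
7    29   Jun  fog
8    30   Jan  fog
9    21   Dec  sun
group by cond, min of days:
cond
fog    19
sun     8
Name: days, dtype: int64
Reading off the label with the largest value, we get fog.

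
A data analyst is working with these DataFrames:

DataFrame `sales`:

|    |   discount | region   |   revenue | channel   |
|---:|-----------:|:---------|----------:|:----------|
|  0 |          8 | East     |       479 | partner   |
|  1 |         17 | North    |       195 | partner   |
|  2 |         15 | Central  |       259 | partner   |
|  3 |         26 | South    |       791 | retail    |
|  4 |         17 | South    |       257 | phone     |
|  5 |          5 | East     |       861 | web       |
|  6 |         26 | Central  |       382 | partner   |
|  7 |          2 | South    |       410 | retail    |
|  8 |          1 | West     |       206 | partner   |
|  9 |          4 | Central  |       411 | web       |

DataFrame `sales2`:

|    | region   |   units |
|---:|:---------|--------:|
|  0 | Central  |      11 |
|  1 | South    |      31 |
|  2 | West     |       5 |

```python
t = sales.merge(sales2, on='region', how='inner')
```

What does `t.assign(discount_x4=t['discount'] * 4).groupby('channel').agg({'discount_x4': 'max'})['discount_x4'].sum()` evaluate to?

292

merge on 'region' (how='inner') → 7 rows:
   discount   region  revenue  channel  units
0        15  Central      259  partner     11
1        26    South      791   retail     31
2        17    South      257    phone     31
3        26  Central      382  partner     11
4         2    South      410   retail     31
5         1     West      206  partner      5
6         4  Central      411      web     11
add column discount_x4 = t['discount'] * 4:
   discount   region  revenue  channel  units  discount_x4
0        15  Central      259  partner     11           60
1        26    South      791   retail     31          104
2        17    South      257    phone     31           68
3        26  Central      382  partner     11          104
4         2    South      410   retail     31            8
5         1     West      206  partner      5            4
6         4  Central      411      web     11           16
group by channel, max of discount_x4:
         discount_x4
channel             
partner          104
phone             68
retail           104
web               16
Reading off the sum of column 'discount_x4', we get 292.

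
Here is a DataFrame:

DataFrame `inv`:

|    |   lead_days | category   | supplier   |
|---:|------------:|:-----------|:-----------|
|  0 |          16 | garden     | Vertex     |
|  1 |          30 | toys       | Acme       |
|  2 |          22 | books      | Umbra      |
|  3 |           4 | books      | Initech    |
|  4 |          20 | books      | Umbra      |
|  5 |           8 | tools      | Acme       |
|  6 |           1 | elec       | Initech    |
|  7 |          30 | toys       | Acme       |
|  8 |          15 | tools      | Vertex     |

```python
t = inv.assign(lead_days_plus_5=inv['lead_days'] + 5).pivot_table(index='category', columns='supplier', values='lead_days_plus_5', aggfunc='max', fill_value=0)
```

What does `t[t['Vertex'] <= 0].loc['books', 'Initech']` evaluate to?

9

add column lead_days_plus_5 = inv['lead_days'] + 5:
   lead_days category supplier  lead_days_plus_5
0         16   garden   Vertex                21
1         30     toys     Acme                35
2         22    books    Umbra                27
3          4    books  Initech                 9
4         20    books    Umbra                25
5          8    tools     Acme                13
6          1     elec  Initech                 6
7         30     toys     Acme                35
8         15    tools   Vertex                20
pivot: rows=category, cols=supplier, max(lead_days_plus_5):
supplier  Acme  Initech  Umbra  Vertex
category                              
books        0        9     27       0
elec         0        6      0       0
garden       0        0      0      21
tools       13        0      0      20
toys        35        0      0       0
filter rows where Vertex <= 0:
supplier  Acme  Initech  Umbra  Vertex
category                              
books        0        9     27       0
elec         0        6      0       0
toys        35        0      0       0
Then the value at row 'books', column 'Initech': 9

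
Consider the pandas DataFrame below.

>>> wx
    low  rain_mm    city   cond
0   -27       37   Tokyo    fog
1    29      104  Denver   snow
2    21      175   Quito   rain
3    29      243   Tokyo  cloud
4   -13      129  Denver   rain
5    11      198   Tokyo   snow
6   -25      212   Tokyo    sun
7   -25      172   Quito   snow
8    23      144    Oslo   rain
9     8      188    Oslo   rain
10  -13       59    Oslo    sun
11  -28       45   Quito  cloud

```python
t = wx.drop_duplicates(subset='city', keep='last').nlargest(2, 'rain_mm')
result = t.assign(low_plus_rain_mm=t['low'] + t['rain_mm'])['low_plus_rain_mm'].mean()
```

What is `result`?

drop duplicate city (keep=last):
    low  rain_mm    city   cond
4   -13      129  Denver   rain
6   -25      212   Tokyo    sun
10  -13       59    Oslo    sun
11  -28       45   Quito  cloud
take 2 rows with largest rain_mm:
   low  rain_mm    city  cond
6  -25      212   Tokyo   sun
4  -13      129  Denver  rain
add column low_plus_rain_mm = t['low'] + t['rain_mm']:
   low  rain_mm    city  cond  low_plus_rain_mm
6  -25      212   Tokyo   sun               187
4  -13      129  Denver  rain               116

151.5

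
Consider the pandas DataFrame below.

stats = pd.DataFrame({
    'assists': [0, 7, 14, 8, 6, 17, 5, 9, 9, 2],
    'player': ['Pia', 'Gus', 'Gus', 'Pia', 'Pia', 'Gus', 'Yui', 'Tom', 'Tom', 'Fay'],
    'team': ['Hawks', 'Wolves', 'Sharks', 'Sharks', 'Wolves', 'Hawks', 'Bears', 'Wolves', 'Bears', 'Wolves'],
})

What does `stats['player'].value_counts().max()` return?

3

value_counts of player:
player
Pia    3
Gus    3
Tom    2
Yui    1
Fay    1
Name: count, dtype: int64
max of the resulting series → 3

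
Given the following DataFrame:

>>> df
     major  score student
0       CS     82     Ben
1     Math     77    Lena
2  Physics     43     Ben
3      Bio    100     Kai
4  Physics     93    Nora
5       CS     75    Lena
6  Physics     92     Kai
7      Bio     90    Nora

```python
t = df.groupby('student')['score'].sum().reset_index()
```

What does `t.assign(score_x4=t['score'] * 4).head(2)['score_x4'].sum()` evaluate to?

group by student, sum of score:
student
Ben     125
Kai     192
Lena    152
Nora    183
Name: score, dtype: int64
reset_index():
  student  score
0     Ben    125
1     Kai    192
2    Lena    152
3    Nora    183
add column score_x4 = t['score'] * 4:
  student  score  score_x4
0     Ben    125       500
1     Kai    192       768
2    Lena    152       608
3    Nora    183       732
take first 2 rows:
  student  score  score_x4
0     Ben    125       500
1     Kai    192       768
Reading off the sum of column 'score_x4', we get 1268.

1268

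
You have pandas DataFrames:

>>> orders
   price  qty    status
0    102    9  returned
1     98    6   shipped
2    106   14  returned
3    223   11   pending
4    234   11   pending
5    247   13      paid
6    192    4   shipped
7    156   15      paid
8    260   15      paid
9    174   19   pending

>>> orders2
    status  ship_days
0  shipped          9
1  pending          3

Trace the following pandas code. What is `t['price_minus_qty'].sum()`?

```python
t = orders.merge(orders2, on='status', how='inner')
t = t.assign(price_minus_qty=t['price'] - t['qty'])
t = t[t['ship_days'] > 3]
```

280

merge on 'status' (how='inner') → 5 rows:
   price  qty   status  ship_days
0     98    6  shipped          9
1    223   11  pending          3
2    234   11  pending          3
3    192    4  shipped          9
4    174   19  pending          3
add column price_minus_qty = t['price'] - t['qty']:
   price  qty   status  ship_days  price_minus_qty
0     98    6  shipped          9               92
1    223   11  pending          3              212
2    234   11  pending          3              223
3    192    4  shipped          9              188
4    174   19  pending          3              155
filter rows where ship_days > 3:
   price  qty   status  ship_days  price_minus_qty
0     98    6  shipped          9               92
3    192    4  shipped          9              188
sum of column 'price_minus_qty' → 280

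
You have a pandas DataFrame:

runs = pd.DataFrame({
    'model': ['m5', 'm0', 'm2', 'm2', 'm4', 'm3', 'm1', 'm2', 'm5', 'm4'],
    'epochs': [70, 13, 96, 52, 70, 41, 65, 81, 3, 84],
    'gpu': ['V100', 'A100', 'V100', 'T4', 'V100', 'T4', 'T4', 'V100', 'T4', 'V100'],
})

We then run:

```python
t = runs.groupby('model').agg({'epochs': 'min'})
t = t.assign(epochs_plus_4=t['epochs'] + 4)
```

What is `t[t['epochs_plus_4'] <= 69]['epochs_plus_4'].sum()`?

194

group by model, min of epochs:
       epochs
model        
m0         13
m1         65
m2         52
m3         41
m4         70
m5          3
add column epochs_plus_4 = t['epochs'] + 4:
       epochs  epochs_plus_4
model                       
m0         13             17
m1         65             69
m2         52             56
m3         41             45
m4         70             74
m5          3              7
filter rows where epochs_plus_4 <= 69:
       epochs  epochs_plus_4
model                       
m0         13             17
m1         65             69
m2         52             56
m3         41             45
m5          3              7
The sum of column 'epochs_plus_4' is 194.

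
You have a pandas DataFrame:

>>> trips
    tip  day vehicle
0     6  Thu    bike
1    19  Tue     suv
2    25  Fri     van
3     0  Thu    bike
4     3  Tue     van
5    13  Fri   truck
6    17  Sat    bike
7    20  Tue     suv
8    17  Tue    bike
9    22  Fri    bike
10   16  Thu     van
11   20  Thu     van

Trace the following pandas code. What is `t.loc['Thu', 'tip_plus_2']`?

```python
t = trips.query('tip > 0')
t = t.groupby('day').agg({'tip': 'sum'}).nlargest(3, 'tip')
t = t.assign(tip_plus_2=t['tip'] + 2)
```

filter rows where tip > 0:
    tip  day vehicle
0     6  Thu    bike
1    19  Tue     suv
2    25  Fri     van
4     3  Tue     van
5    13  Fri   truck
6    17  Sat    bike
7    20  Tue     suv
8    17  Tue    bike
9    22  Fri    bike
10   16  Thu     van
11   20  Thu     van
group by day, sum of tip:
     tip
day     
Fri   60
Sat   17
Thu   42
Tue   59
take 3 rows with largest tip:
     tip
day     
Fri   60
Tue   59
Thu   42
add column tip_plus_2 = t['tip'] + 2:
     tip  tip_plus_2
day                 
Fri   60          62
Tue   59          61
Thu   42          44
Taking the value at row 'Thu', column 'tip_plus_2' gives 44.

44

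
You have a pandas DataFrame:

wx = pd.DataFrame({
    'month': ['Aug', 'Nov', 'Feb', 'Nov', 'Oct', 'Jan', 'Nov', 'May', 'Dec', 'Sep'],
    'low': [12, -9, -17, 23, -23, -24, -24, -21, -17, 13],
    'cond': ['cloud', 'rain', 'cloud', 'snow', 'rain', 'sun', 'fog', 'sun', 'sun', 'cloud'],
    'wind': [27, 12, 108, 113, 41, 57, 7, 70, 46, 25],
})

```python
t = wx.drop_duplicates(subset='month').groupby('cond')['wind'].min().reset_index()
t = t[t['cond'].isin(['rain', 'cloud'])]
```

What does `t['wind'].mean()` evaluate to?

18.5

drop duplicate month (keep=first):
  month  low   cond  wind
0   Aug   12  cloud    27
1   Nov   -9   rain    12
2   Feb  -17  cloud   108
4   Oct  -23   rain    41
5   Jan  -24    sun    57
7   May  -21    sun    70
8   Dec  -17    sun    46
9   Sep   13  cloud    25
group by cond, min of wind:
cond
cloud    25
rain     12
sun      46
Name: wind, dtype: int64
reset_index():
    cond  wind
0  cloud    25
1   rain    12
2    sun    46
filter rows where cond in ['rain', 'cloud']:
    cond  wind
0  cloud    25
1   rain    12
The mean of column 'wind' is 18.5.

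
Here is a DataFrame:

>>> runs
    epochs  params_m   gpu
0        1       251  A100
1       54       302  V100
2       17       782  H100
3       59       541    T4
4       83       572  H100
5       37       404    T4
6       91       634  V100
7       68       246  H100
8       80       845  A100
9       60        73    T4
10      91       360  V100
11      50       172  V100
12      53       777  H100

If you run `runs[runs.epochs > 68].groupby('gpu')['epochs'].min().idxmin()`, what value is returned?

filter rows where epochs > 68:
    epochs  params_m   gpu
4       83       572  H100
6       91       634  V100
8       80       845  A100
10      91       360  V100
group by gpu, min of epochs:
gpu
A100    80
H100    83
V100    91
Name: epochs, dtype: int64
Taking the label with the smallest value gives A100.

A100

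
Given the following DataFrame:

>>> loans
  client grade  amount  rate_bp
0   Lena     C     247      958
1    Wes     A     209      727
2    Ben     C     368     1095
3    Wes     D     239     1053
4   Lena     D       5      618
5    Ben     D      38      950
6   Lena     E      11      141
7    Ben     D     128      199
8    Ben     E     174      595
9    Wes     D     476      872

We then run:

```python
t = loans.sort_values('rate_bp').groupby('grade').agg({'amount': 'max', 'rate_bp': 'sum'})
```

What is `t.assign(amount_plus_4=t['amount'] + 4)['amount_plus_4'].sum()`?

1243

sort by rate_bp:
  client grade  amount  rate_bp
6   Lena     E      11      141
7    Ben     D     128      199
8    Ben     E     174      595
4   Lena     D       5      618
1    Wes     A     209      727
9    Wes     D     476      872
5    Ben     D      38      950
0   Lena     C     247      958
3    Wes     D     239     1053
2    Ben     C     368     1095
group by grade: max(amount), sum(rate_bp):
       amount  rate_bp
grade                 
A         209      727
C         368     2053
D         476     3692
E         174      736
add column amount_plus_4 = t['amount'] + 4:
       amount  rate_bp  amount_plus_4
grade                                
A         209      727            213
C         368     2053            372
D         476     3692            480
E         174      736            178
Hence 1243.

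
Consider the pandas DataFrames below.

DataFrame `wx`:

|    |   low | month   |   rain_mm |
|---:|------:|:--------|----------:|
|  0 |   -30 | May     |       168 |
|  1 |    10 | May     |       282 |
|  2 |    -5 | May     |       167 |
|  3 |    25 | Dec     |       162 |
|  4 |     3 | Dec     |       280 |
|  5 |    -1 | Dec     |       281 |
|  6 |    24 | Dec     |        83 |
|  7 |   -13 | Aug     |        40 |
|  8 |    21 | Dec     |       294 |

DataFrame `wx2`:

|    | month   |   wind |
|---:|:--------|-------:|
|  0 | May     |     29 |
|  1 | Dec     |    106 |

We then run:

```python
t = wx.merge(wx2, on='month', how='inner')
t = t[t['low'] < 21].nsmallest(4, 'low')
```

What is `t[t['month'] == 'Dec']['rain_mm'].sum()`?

merge on 'month' (how='inner') → 8 rows:
   low month  rain_mm  wind
0  -30   May      168    29
1   10   May      282    29
2   -5   May      167    29
3   25   Dec      162   106
4    3   Dec      280   106
5   -1   Dec      281   106
6   24   Dec       83   106
7   21   Dec      294   106
filter rows where low < 21:
   low month  rain_mm  wind
0  -30   May      168    29
1   10   May      282    29
2   -5   May      167    29
4    3   Dec      280   106
5   -1   Dec      281   106
take 4 rows with smallest low:
   low month  rain_mm  wind
0  -30   May      168    29
2   -5   May      167    29
5   -1   Dec      281   106
4    3   Dec      280   106
filter rows where month == 'Dec':
   low month  rain_mm  wind
5   -1   Dec      281   106
4    3   Dec      280   106
sum of column 'rain_mm' → 561

561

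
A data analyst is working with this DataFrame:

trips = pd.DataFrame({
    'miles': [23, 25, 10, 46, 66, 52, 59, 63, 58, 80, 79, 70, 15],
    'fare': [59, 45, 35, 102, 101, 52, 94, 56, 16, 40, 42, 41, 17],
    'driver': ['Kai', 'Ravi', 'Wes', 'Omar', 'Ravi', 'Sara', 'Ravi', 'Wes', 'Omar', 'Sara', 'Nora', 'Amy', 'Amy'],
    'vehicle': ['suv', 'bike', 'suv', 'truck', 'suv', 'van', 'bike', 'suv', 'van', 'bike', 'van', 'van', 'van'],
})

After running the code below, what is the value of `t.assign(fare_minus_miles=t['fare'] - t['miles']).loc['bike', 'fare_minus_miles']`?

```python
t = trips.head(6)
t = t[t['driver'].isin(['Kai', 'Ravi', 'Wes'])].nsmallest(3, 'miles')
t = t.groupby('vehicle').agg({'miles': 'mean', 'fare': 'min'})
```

take first 6 rows:
   miles  fare driver vehicle
0     23    59    Kai     suv
1     25    45   Ravi    bike
2     10    35    Wes     suv
3     46   102   Omar   truck
4     66   101   Ravi     suv
5     52    52   Sara     van
filter rows where driver in ['Kai', 'Ravi', 'Wes']:
   miles  fare driver vehicle
0     23    59    Kai     suv
1     25    45   Ravi    bike
2     10    35    Wes     suv
4     66   101   Ravi     suv
take 3 rows with smallest miles:
   miles  fare driver vehicle
2     10    35    Wes     suv
0     23    59    Kai     suv
1     25    45   Ravi    bike
group by vehicle: mean(miles), min(fare):
         miles  fare
vehicle             
bike      25.0    45
suv       16.5    35
add column fare_minus_miles = t['fare'] - t['miles']:
         miles  fare  fare_minus_miles
vehicle                               
bike      25.0    45              20.0
suv       16.5    35              18.5
So loc['bike', 'fare_minus_miles'] = 20.0.

20.0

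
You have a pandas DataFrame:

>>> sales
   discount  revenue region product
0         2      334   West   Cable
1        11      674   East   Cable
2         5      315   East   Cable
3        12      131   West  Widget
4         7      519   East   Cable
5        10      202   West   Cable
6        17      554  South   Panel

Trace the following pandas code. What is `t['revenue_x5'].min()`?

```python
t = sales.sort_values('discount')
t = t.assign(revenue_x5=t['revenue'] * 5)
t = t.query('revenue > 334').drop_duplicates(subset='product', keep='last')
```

sort by discount:
   discount  revenue region product
0         2      334   West   Cable
2         5      315   East   Cable
4         7      519   East   Cable
5        10      202   West   Cable
1        11      674   East   Cable
3        12      131   West  Widget
6        17      554  South   Panel
add column revenue_x5 = t['revenue'] * 5:
   discount  revenue region product  revenue_x5
0         2      334   West   Cable        1670
2         5      315   East   Cable        1575
4         7      519   East   Cable        2595
5        10      202   West   Cable        1010
1        11      674   East   Cable        3370
3        12      131   West  Widget         655
6        17      554  South   Panel        2770
filter rows where revenue > 334:
   discount  revenue region product  revenue_x5
4         7      519   East   Cable        2595
1        11      674   East   Cable        3370
6        17      554  South   Panel        2770
drop duplicate product (keep=last):
   discount  revenue region product  revenue_x5
1        11      674   East   Cable        3370
6        17      554  South   Panel        2770
Then the min of column 'revenue_x5': 2770

2770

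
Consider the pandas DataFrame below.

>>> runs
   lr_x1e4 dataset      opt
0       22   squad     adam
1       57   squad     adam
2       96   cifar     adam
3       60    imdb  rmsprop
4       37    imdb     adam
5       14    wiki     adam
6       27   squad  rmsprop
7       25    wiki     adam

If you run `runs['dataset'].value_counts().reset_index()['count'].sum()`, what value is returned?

8

value_counts of dataset:
dataset
squad    3
imdb     2
wiki     2
cifar    1
Name: count, dtype: int64
reset_index():
  dataset  count
0   squad      3
1    imdb      2
2    wiki      2
3   cifar      1
Then the sum of column 'count': 8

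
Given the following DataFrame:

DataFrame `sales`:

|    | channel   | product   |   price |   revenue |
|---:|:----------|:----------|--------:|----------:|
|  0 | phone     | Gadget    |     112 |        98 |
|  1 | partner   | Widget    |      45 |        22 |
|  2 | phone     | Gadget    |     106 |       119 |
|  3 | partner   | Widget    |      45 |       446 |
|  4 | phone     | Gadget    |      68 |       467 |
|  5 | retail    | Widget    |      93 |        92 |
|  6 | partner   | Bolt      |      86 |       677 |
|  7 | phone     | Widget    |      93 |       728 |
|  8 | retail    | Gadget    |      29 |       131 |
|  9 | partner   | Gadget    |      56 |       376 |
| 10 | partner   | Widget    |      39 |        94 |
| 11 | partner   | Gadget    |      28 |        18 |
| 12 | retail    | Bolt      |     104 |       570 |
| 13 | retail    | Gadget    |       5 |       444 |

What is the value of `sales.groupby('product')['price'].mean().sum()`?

group by product, mean of price:
product
Bolt      95.000000
Gadget    57.714286
Widget    63.000000
Name: price, dtype: float64

215.714285714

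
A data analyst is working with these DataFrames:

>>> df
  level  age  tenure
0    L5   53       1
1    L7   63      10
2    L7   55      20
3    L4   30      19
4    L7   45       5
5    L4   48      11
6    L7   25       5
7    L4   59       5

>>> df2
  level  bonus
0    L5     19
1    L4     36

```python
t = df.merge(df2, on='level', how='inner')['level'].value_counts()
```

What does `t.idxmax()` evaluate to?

L4

merge on 'level' (how='inner') → 4 rows:
  level  age  tenure  bonus
0    L5   53       1     19
1    L4   30      19     36
2    L4   48      11     36
3    L4   59       5     36
value_counts of level:
level
L4    3
L5    1
Name: count, dtype: int64
Hence L4.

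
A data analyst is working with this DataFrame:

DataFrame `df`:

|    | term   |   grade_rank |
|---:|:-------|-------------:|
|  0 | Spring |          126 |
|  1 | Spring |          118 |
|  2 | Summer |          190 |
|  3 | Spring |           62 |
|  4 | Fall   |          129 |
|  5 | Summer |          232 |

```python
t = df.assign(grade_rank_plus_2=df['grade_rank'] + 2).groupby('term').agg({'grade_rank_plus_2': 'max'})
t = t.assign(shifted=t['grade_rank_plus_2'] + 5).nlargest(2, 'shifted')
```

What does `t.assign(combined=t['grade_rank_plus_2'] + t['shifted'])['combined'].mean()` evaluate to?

370.0

add column grade_rank_plus_2 = df['grade_rank'] + 2:
     term  grade_rank  grade_rank_plus_2
0  Spring         126                128
1  Spring         118                120
2  Summer         190                192
3  Spring          62                 64
4    Fall         129                131
5  Summer         232                234
group by term, max of grade_rank_plus_2:
        grade_rank_plus_2
term                     
Fall                  131
Spring                128
Summer                234
add column shifted = t['grade_rank_plus_2'] + 5:
        grade_rank_plus_2  shifted
term                              
Fall                  131      136
Spring                128      133
Summer                234      239
take 2 rows with largest shifted:
        grade_rank_plus_2  shifted
term                              
Summer                234      239
Fall                  131      136
add column combined = t['grade_rank_plus_2'] + t['shifted']:
        grade_rank_plus_2  shifted  combined
term                                        
Summer                234      239       473
Fall                  131      136       267
Finally, mean of column 'combined' = 370.0.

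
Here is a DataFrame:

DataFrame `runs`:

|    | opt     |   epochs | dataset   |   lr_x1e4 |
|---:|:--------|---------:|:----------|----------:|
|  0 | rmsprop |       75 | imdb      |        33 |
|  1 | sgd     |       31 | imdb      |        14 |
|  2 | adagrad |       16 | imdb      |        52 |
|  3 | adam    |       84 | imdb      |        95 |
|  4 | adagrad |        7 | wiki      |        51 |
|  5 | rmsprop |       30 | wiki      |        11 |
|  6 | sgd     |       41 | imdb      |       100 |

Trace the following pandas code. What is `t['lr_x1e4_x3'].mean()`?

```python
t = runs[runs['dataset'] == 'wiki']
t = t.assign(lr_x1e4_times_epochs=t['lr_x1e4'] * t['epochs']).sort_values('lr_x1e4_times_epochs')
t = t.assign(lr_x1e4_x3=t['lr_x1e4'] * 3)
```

93.0

filter rows where dataset == 'wiki':
       opt  epochs dataset  lr_x1e4
4  adagrad       7    wiki       51
5  rmsprop      30    wiki       11
add column lr_x1e4_times_epochs = t['lr_x1e4'] * t['epochs']:
       opt  epochs dataset  lr_x1e4  lr_x1e4_times_epochs
4  adagrad       7    wiki       51                   357
5  rmsprop      30    wiki       11                   330
sort by lr_x1e4_times_epochs:
       opt  epochs dataset  lr_x1e4  lr_x1e4_times_epochs
5  rmsprop      30    wiki       11                   330
4  adagrad       7    wiki       51                   357
add column lr_x1e4_x3 = t['lr_x1e4'] * 3:
       opt  epochs dataset  lr_x1e4  lr_x1e4_times_epochs  lr_x1e4_x3
5  rmsprop      30    wiki       11                   330          33
4  adagrad       7    wiki       51                   357         153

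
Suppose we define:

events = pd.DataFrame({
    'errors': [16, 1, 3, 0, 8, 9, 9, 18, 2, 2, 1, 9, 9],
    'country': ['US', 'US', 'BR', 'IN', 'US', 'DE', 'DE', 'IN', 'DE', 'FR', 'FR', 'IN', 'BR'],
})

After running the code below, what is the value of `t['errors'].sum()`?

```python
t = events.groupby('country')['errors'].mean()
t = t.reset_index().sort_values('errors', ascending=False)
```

31.5

group by country, mean of errors:
country
BR    6.000000
DE    6.666667
FR    1.500000
IN    9.000000
US    8.333333
Name: errors, dtype: float64
reset_index():
  country    errors
0      BR  6.000000
1      DE  6.666667
2      FR  1.500000
3      IN  9.000000
4      US  8.333333
sort by errors descending:
  country    errors
3      IN  9.000000
4      US  8.333333
1      DE  6.666667
0      BR  6.000000
2      FR  1.500000
Reading off the sum of column 'errors', we get 31.5.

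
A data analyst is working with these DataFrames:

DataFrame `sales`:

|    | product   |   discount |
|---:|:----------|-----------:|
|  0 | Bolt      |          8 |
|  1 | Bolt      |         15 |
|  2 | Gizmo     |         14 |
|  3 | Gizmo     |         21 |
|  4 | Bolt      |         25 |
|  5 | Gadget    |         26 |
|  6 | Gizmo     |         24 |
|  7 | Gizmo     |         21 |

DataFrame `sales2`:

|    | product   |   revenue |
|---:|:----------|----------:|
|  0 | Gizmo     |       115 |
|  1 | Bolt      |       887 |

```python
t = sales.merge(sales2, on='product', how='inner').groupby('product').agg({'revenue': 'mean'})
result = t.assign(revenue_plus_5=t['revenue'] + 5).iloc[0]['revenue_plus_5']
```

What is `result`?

merge on 'product' (how='inner') → 7 rows:
  product  discount  revenue
0    Bolt         8      887
1    Bolt        15      887
2   Gizmo        14      115
3   Gizmo        21      115
4    Bolt        25      887
5   Gizmo        24      115
6   Gizmo        21      115
group by product, mean of revenue:
         revenue
product         
Bolt       887.0
Gizmo      115.0
add column revenue_plus_5 = t['revenue'] + 5:
         revenue  revenue_plus_5
product                         
Bolt       887.0           892.0
Gizmo      115.0           120.0

892.0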